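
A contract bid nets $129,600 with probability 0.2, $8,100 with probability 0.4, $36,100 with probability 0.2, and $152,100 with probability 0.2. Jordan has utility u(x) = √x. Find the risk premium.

$16,624

E[u] = 0.2·√129600 + 0.4·√8100 + 0.2·√36100 + 0.2·√152100 = 0.2·360 + 0.4·90 + 0.2·190 + 0.2·390 = 224
CE = (224)² = 50176
Risk premium = EV − CE = 66800 − 50176 = 16624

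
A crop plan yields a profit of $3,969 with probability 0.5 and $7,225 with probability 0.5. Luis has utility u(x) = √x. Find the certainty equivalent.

E[u] = 0.5·√3969 + 0.5·√7225 = 0.5·63 + 0.5·85 = 74
CE = (74)² = 5476

$5,476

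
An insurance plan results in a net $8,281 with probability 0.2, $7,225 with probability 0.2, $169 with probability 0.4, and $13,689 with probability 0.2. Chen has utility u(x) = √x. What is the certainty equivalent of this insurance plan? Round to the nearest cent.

E[u] = 0.2·√8281 + 0.2·√7225 + 0.4·√169 + 0.2·√13689 = 0.2·91 + 0.2·85 + 0.4·13 + 0.2·117 = 63.8
CE = (63.8)² = 4070.44

$4,070.44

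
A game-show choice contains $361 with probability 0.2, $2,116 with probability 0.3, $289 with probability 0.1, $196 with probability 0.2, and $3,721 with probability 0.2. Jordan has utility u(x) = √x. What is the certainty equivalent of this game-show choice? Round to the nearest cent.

$1,176.49

E[u] = 0.2·√361 + 0.3·√2116 + 0.1·√289 + 0.2·√196 + 0.2·√3721 = 0.2·19 + 0.3·46 + 0.1·17 + 0.2·14 + 0.2·61 = 34.3
CE = (34.3)² = 1176.49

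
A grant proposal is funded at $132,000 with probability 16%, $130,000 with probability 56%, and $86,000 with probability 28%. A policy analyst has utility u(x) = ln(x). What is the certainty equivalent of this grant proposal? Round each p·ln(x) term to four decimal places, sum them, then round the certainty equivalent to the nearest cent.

$116,087.56

E[u] = 0.16·ln(132000) + 0.56·ln(130000) + 0.28·ln(86000) = 1.8865 + 6.5942 + 3.1814 = 11.6621
CE = e^11.6621 ≈ 116087.56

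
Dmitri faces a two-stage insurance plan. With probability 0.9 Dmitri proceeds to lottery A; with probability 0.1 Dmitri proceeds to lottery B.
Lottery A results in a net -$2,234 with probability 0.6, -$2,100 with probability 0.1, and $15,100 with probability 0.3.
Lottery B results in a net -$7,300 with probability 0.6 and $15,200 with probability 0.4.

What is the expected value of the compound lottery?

$2,851.64

EV(A) = 0.6 × (-2234) + 0.1 × (-2100) + 0.3 × 15100 = -1340.4 − 210 + 4530 = 2979.6
EV(B) = 0.6 × (-7300) + 0.4 × 15200 = -4380 + 6080 = 1700
Overall = 0.9 × 2979.6 + 0.1 × 1700 = 2681.64 + 170 = 2851.64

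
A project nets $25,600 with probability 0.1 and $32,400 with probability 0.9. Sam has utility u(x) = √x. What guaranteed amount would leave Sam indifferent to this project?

E[u] = 0.1·√25600 + 0.9·√32400 = 0.1·160 + 0.9·180 = 178
CE = (178)² = 31684

$31,684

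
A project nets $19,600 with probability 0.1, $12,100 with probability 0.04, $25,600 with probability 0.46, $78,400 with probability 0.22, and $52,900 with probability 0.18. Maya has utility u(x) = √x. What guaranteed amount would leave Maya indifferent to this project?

$38,025

E[u] = 0.1·√19600 + 0.04·√12100 + 0.46·√25600 + 0.22·√78400 + 0.18·√52900 = 0.1·140 + 0.04·110 + 0.46·160 + 0.22·280 + 0.18·230 = 195
CE = (195)² = 38025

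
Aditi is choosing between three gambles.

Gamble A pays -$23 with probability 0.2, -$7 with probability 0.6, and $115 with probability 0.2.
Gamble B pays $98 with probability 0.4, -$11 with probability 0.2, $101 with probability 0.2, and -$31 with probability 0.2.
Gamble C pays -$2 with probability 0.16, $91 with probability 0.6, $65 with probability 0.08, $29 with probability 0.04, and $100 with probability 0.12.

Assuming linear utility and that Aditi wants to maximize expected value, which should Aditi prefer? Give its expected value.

Gamble A = 0.2 × (-23) + 0.6 × (-7) + 0.2 × 115 = -4.6 − 4.2 + 23 = 14.2
Gamble B = 0.4 × 98 + 0.2 × (-11) + 0.2 × 101 + 0.2 × (-31) = 39.2 − 2.2 + 20.2 − 6.2 = 51
Gamble C = 0.16 × (-2) + 0.6 × 91 + 0.08 × 65 + 0.04 × 29 + 0.12 × 100 = -0.32 + 54.6 + 5.2 + 1.16 + 12 = 72.64

Gamble C ($72.64)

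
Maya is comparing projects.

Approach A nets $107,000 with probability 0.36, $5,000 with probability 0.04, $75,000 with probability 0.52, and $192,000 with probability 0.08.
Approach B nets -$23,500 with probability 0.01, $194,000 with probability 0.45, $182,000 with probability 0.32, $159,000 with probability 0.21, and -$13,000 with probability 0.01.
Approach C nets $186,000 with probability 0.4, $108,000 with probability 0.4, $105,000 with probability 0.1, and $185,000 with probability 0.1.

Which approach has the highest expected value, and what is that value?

Approach B ($178,565)

Approach A = 0.36 × 107000 + 0.04 × 5000 + 0.52 × 75000 + 0.08 × 192000 = 38520 + 200 + 39000 + 15360 = 93080
Approach B = 0.01 × (-23500) + 0.45 × 194000 + 0.32 × 182000 + 0.21 × 159000 + 0.01 × (-13000) = -235 + 87300 + 58240 + 33390 − 130 = 178565
Approach C = 0.4 × 186000 + 0.4 × 108000 + 0.1 × 105000 + 0.1 × 185000 = 74400 + 43200 + 10500 + 18500 = 146600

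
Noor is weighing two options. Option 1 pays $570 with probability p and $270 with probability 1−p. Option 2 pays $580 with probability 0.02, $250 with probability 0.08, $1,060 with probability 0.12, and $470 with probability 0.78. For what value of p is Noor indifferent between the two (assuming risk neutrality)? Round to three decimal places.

EV(Option 2) = 0.02 × 580 + 0.08 × 250 + 0.12 × 1060 + 0.78 × 470 = 11.6 + 20 + 127.2 + 366.6 = 525.4
p·570 + (1−p)·270 = 525.4
300p + 270 = 525.4
p = (525.4 − 270) / 300

p = 0.851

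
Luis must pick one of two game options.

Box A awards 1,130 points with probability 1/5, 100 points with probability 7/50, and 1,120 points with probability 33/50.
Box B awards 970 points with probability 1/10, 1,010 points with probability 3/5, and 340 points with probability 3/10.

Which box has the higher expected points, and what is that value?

Box A = 1/5 × 1130 + 7/50 × 100 + 33/50 × 1120 = 226 + 14 + 739.2 = 979.2
Box B = 1/10 × 970 + 3/5 × 1010 + 3/10 × 340 = 97 + 606 + 102 = 805

Box A (979.2 points)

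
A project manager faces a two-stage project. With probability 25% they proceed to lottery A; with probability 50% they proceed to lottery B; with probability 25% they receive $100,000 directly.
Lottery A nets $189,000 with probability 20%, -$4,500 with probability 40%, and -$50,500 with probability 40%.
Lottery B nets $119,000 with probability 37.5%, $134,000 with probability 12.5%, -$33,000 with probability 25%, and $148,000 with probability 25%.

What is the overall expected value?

$74,012.50

EV(A) = 0.2 × 189000 + 0.4 × (-4500) + 0.4 × (-50500) = 37800 − 1800 − 20200 = 15800
EV(B) = 0.375 × 119000 + 0.125 × 134000 + 0.25 × (-33000) + 0.25 × 148000 = 44625 + 16750 − 8250 + 37000 = 90125
Branch C: 100000 (certain)
Overall = 0.25 × 15800 + 0.5 × 90125 + 0.25 × 100000 = 3950 + 45062.5 + 25000 = 74012.5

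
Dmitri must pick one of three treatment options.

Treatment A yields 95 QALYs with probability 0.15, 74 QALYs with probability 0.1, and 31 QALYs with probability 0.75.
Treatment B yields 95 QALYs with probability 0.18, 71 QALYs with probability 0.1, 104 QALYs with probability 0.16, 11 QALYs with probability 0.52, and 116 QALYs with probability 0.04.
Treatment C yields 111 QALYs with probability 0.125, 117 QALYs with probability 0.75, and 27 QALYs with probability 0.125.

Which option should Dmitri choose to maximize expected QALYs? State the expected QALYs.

Treatment A = 0.15 × 95 + 0.1 × 74 + 0.75 × 31 = 14.25 + 7.4 + 23.25 = 44.9
Treatment B = 0.18 × 95 + 0.1 × 71 + 0.16 × 104 + 0.52 × 11 + 0.04 × 116 = 17.1 + 7.1 + 16.64 + 5.72 + 4.64 = 51.2
Treatment C = 0.125 × 111 + 0.75 × 117 + 0.125 × 27 = 13.875 + 87.75 + 3.375 = 105

Treatment C (105 QALYs)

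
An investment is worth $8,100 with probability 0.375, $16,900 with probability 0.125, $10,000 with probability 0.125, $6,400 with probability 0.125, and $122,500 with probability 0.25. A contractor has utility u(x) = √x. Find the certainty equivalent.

E[u] = 0.375·√8100 + 0.125·√16900 + 0.125·√10000 + 0.125·√6400 + 0.25·√122500 = 0.375·90 + 0.125·130 + 0.125·100 + 0.125·80 + 0.25·350 = 160
CE = (160)² = 25600

$25,600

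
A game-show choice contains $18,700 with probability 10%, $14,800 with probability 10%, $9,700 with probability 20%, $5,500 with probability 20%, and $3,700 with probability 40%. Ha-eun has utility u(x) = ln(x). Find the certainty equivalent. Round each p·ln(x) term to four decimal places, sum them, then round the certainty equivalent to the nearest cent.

$6,559.70

E[u] = 0.1·ln(18700) + 0.1·ln(14800) + 0.2·ln(9700) + 0.2·ln(5500) + 0.4·ln(3700) = 0.9836 + 0.9602 + 1.8360 + 1.7225 + 3.2864 = 8.7887
CE = e^8.7887 ≈ 6559.70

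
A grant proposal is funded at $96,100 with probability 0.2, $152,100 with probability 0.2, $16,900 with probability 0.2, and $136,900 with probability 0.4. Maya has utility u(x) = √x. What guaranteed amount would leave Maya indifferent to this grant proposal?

E[u] = 0.2·√96100 + 0.2·√152100 + 0.2·√16900 + 0.4·√136900 = 0.2·310 + 0.2·390 + 0.2·130 + 0.4·370 = 314
CE = (314)² = 98596

$98,596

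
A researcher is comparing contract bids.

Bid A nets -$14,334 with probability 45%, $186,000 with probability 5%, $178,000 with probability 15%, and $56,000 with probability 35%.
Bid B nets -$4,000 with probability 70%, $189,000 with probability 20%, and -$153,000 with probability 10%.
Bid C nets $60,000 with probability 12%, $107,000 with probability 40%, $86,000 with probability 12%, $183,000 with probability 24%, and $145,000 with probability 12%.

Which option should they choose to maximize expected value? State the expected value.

Bid A = 0.45 × (-14334) + 0.05 × 186000 + 0.15 × 178000 + 0.35 × 56000 = -6450.3 + 9300 + 26700 + 19600 = 49149.7
Bid B = 0.7 × (-4000) + 0.2 × 189000 + 0.1 × (-153000) = -2800 + 37800 − 15300 = 19700
Bid C = 0.12 × 60000 + 0.4 × 107000 + 0.12 × 86000 + 0.24 × 183000 + 0.12 × 145000 = 7200 + 42800 + 10320 + 43920 + 17400 = 121640

Bid C ($121,640)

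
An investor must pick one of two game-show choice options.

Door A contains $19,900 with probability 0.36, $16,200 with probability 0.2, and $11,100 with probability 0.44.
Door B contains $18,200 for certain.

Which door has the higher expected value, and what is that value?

Door A = 0.36 × 19900 + 0.2 × 16200 + 0.44 × 11100 = 7164 + 3240 + 4884 = 15288
Door B: 18200 (certain)

Door B ($18,200)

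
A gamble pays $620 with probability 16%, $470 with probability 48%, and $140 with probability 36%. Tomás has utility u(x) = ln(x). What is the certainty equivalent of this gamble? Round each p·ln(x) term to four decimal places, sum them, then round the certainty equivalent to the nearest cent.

E[u] = 0.16·ln(620) + 0.48·ln(470) + 0.36·ln(140) = 1.0288 + 2.9533 + 1.7790 = 5.7611
CE = e^5.7611 ≈ 317.70

$317.70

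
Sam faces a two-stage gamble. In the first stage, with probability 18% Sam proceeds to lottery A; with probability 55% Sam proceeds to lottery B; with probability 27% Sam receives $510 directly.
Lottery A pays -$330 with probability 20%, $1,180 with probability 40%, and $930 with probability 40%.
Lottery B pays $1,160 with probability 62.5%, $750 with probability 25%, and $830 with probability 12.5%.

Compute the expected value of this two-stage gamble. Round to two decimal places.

EV(A) = 0.2 × (-330) + 0.4 × 1180 + 0.4 × 930 = -66 + 472 + 372 = 778
EV(B) = 0.625 × 1160 + 0.25 × 750 + 0.125 × 830 = 725 + 187.5 + 103.75 = 1016.25
Branch C: 510 (certain)
Overall = 0.18 × 778 + 0.55 × 1016.25 + 0.27 × 510 = 140.04 + 558.9375 + 137.7 = 836.6775

$836.68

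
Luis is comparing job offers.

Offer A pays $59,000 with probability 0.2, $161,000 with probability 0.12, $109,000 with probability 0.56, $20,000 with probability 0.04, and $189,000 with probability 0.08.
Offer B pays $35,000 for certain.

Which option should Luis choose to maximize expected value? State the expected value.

Offer A ($108,080)

Offer A = 0.2 × 59000 + 0.12 × 161000 + 0.56 × 109000 + 0.04 × 20000 + 0.08 × 189000 = 11800 + 19320 + 61040 + 800 + 15120 = 108080
Offer B: 35000 (certain)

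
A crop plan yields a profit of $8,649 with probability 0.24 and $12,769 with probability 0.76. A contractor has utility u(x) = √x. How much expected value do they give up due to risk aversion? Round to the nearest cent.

E[u] = 0.24·√8649 + 0.76·√12769 = 0.24·93 + 0.76·113 = 108.2
CE = (108.2)² = 11707.24
Risk premium = EV − CE = 11780.2 − 11707.24 = 72.96

$72.96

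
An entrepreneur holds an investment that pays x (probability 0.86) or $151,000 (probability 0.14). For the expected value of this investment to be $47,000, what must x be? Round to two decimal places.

0.86·x + 0.14·151000 = 47000
0.86·x = 47000 − 21140 = 25860
x = 25860 / 0.86 = 30069.7674

x = $30,069.77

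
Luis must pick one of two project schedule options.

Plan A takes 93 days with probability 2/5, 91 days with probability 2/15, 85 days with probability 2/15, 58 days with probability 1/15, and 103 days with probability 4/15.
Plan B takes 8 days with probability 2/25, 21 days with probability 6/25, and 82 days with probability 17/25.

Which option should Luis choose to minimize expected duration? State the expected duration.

Plan A = 2/5 × 93 + 2/15 × 91 + 2/15 × 85 + 1/15 × 58 + 4/15 × 103 = 37.2 + 12.1333 + 11.3333 + 3.8667 + 27.4667 = 92
Plan B = 2/25 × 8 + 6/25 × 21 + 17/25 × 82 = 0.64 + 5.04 + 55.76 = 61.44

Plan B (61.44 days)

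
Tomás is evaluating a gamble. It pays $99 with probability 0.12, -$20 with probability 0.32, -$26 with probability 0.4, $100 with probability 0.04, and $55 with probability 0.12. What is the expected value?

EV = 0.12 × 99 + 0.32 × (-20) + 0.4 × (-26) + 0.04 × 100 + 0.12 × 55 = 11.88 − 6.4 − 10.4 + 4 + 6.6 = 5.68

$5.68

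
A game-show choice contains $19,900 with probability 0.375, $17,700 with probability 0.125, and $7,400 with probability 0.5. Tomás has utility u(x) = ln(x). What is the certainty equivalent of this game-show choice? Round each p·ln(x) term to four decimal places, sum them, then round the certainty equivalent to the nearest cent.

$11,958.53

E[u] = 0.375·ln(19900) + 0.125·ln(17700) + 0.5·ln(7400) = 3.7119 + 1.2227 + 4.4546 = 9.3892
CE = e^9.3892 ≈ 11958.53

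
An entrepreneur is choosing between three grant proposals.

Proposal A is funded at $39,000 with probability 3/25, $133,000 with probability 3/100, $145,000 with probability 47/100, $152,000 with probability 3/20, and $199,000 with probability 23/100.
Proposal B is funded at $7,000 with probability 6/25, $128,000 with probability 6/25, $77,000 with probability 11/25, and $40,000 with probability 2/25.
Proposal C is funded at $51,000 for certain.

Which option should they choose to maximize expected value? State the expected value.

Proposal A = 3/25 × 39000 + 3/100 × 133000 + 47/100 × 145000 + 3/20 × 152000 + 23/100 × 199000 = 4680 + 3990 + 68150 + 22800 + 45770 = 145390
Proposal B = 6/25 × 7000 + 6/25 × 128000 + 11/25 × 77000 + 2/25 × 40000 = 1680 + 30720 + 33880 + 3200 = 69480
Proposal C: 51000 (certain)

Proposal A ($145,390)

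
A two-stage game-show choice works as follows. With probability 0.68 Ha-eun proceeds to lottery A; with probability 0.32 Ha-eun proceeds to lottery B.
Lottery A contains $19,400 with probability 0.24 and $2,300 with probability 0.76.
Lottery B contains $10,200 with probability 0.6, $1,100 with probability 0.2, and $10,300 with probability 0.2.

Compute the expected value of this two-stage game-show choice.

$7,042.72

EV(A) = 0.24 × 19400 + 0.76 × 2300 = 4656 + 1748 = 6404
EV(B) = 0.6 × 10200 + 0.2 × 1100 + 0.2 × 10300 = 6120 + 220 + 2060 = 8400
Overall = 0.68 × 6404 + 0.32 × 8400 = 4354.72 + 2688 = 7042.72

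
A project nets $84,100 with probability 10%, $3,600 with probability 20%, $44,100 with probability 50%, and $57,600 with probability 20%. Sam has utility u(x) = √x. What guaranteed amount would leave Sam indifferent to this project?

$37,636

E[u] = 0.1·√84100 + 0.2·√3600 + 0.5·√44100 + 0.2·√57600 = 0.1·290 + 0.2·60 + 0.5·210 + 0.2·240 = 194
CE = (194)² = 37636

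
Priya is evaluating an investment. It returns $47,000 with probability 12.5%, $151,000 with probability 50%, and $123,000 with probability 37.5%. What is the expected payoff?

$127,500

EV = 0.125 × 47000 + 0.5 × 151000 + 0.375 × 123000 = 5875 + 75500 + 46125 = 127500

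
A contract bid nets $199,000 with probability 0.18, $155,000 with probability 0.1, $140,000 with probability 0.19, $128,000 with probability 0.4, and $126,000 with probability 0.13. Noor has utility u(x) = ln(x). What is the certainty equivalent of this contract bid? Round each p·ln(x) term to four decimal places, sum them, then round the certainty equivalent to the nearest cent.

$143,386.63

E[u] = 0.18·ln(199000) + 0.1·ln(155000) + 0.19·ln(140000) + 0.4·ln(128000) + 0.13·ln(126000) = 2.1962 + 1.1951 + 2.2514 + 4.7039 + 1.5267 = 11.8733
CE = e^11.8733 ≈ 143386.63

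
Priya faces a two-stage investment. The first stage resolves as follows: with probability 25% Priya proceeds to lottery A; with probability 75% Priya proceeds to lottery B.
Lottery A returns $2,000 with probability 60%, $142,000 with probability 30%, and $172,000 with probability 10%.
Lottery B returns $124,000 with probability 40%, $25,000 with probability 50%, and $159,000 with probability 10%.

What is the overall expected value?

EV(A) = 0.6 × 2000 + 0.3 × 142000 + 0.1 × 172000 = 1200 + 42600 + 17200 = 61000
EV(B) = 0.4 × 124000 + 0.5 × 25000 + 0.1 × 159000 = 49600 + 12500 + 15900 = 78000
Overall = 0.25 × 61000 + 0.75 × 78000 = 15250 + 58500 = 73750

$73,750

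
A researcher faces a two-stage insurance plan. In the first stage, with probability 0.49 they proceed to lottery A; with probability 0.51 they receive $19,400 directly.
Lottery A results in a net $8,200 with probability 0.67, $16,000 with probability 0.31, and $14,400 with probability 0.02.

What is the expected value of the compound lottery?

$15,157.58

EV(A) = 0.67 × 8200 + 0.31 × 16000 + 0.02 × 14400 = 5494 + 4960 + 288 = 10742
Branch B: 19400 (certain)
Overall = 0.49 × 10742 + 0.51 × 19400 = 5263.58 + 9894 = 15157.58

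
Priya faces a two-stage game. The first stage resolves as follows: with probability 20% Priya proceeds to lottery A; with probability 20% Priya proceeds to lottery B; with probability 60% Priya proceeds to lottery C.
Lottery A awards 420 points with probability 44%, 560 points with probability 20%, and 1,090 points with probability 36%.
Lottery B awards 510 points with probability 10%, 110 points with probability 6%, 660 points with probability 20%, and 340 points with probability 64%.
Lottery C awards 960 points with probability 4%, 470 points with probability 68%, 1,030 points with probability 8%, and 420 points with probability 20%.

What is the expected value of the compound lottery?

EV(A) = 0.44 × 420 + 0.2 × 560 + 0.36 × 1090 = 184.8 + 112 + 392.4 = 689.2
EV(B) = 0.1 × 510 + 0.06 × 110 + 0.2 × 660 + 0.64 × 340 = 51 + 6.6 + 132 + 217.6 = 407.2
EV(C) = 0.04 × 960 + 0.68 × 470 + 0.08 × 1030 + 0.2 × 420 = 38.4 + 319.6 + 82.4 + 84 = 524.4
Overall = 0.2 × 689.2 + 0.2 × 407.2 + 0.6 × 524.4 = 137.84 + 81.44 + 314.64 = 533.92

533.92 points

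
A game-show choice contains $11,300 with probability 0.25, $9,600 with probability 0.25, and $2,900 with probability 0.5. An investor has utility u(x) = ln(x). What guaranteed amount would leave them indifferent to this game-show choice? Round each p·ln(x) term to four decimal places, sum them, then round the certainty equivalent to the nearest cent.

E[u] = 0.25·ln(11300) + 0.25·ln(9600) + 0.5·ln(2900) = 2.3331 + 2.2924 + 3.9862 = 8.6117
CE = e^8.6117 ≈ 5495.58

$5,495.58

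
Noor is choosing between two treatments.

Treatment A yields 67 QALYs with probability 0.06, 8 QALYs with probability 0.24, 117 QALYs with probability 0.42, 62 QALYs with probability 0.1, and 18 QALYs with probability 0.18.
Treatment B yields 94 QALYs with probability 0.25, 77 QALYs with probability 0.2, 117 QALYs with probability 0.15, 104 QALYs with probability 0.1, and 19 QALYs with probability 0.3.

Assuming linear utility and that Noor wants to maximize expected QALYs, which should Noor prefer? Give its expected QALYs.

Treatment A = 0.06 × 67 + 0.24 × 8 + 0.42 × 117 + 0.1 × 62 + 0.18 × 18 = 4.02 + 1.92 + 49.14 + 6.2 + 3.24 = 64.52
Treatment B = 0.25 × 94 + 0.2 × 77 + 0.15 × 117 + 0.1 × 104 + 0.3 × 19 = 23.5 + 15.4 + 17.55 + 10.4 + 5.7 = 72.55

Treatment B (72.55 QALYs)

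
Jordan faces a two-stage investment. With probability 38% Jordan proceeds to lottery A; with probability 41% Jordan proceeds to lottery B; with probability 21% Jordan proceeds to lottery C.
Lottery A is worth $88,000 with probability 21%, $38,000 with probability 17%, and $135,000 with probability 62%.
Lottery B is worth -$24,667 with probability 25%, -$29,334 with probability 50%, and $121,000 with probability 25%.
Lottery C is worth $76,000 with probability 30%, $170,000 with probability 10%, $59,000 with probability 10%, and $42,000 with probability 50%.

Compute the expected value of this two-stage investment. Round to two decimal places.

EV(A) = 0.21 × 88000 + 0.17 × 38000 + 0.62 × 135000 = 18480 + 6460 + 83700 = 108640
EV(B) = 0.25 × (-24667) + 0.5 × (-29334) + 0.25 × 121000 = -6166.75 − 14667 + 30250 = 9416.25
EV(C) = 0.3 × 76000 + 0.1 × 170000 + 0.1 × 59000 + 0.5 × 42000 = 22800 + 17000 + 5900 + 21000 = 66700
Overall = 0.38 × 108640 + 0.41 × 9416.25 + 0.21 × 66700 = 41283.2 + 3860.6625 + 14007 = 59150.8625

$59,150.86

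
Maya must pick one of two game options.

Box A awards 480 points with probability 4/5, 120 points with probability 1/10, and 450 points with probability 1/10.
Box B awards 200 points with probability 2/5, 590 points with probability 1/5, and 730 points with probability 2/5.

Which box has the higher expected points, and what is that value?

Box B (490 points)

Box A = 4/5 × 480 + 1/10 × 120 + 1/10 × 450 = 384 + 12 + 45 = 441
Box B = 2/5 × 200 + 1/5 × 590 + 2/5 × 730 = 80 + 118 + 292 = 490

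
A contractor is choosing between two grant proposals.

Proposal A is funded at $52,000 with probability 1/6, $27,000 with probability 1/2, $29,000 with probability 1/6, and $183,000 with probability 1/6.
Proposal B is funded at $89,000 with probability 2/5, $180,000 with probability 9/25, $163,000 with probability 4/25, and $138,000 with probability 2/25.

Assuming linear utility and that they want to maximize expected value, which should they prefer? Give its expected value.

Proposal B ($137,520)

Proposal A = 1/6 × 52000 + 1/2 × 27000 + 1/6 × 29000 + 1/6 × 183000 = 8666.6667 + 13500 + 4833.3333 + 30500 = 57500
Proposal B = 2/5 × 89000 + 9/25 × 180000 + 4/25 × 163000 + 2/25 × 138000 = 35600 + 64800 + 26080 + 11040 = 137520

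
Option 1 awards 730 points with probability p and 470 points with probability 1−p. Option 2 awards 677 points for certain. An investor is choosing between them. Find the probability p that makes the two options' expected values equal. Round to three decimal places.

p = 0.796

p·730 + (1−p)·470 = 677
260p + 470 = 677
p = (677 − 470) / 260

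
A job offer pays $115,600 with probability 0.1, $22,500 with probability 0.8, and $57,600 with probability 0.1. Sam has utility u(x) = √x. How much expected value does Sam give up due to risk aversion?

E[u] = 0.1·√115600 + 0.8·√22500 + 0.1·√57600 = 0.1·340 + 0.8·150 + 0.1·240 = 178
CE = (178)² = 31684
Risk premium = EV − CE = 35320 − 31684 = 3636

$3,636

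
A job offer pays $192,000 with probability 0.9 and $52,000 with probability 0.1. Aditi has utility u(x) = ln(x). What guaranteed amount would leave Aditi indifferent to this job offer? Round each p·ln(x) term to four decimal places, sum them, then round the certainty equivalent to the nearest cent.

E[u] = 0.9·ln(192000) + 0.1·ln(52000) = 10.9487 + 1.0859 = 12.0346
CE = e^12.0346 ≈ 168484.66

$168,484.66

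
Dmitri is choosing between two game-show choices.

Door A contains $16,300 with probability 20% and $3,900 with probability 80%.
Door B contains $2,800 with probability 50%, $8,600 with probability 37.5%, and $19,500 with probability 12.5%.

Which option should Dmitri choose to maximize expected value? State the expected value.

Door A = 0.2 × 16300 + 0.8 × 3900 = 3260 + 3120 = 6380
Door B = 0.5 × 2800 + 0.375 × 8600 + 0.125 × 19500 = 1400 + 3225 + 2437.5 = 7062.5

Door B ($7,062.50)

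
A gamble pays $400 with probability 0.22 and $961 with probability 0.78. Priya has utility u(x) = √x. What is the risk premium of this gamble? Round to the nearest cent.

E[u] = 0.22·√400 + 0.78·√961 = 0.22·20 + 0.78·31 = 28.58
CE = (28.58)² = 816.8164
Risk premium = EV − CE = 837.58 − 816.8164 = 20.7636

$20.76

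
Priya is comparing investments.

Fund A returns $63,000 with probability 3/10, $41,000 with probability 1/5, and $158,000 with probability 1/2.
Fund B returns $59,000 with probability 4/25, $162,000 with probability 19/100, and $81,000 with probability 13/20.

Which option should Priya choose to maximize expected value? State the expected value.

Fund A = 3/10 × 63000 + 1/5 × 41000 + 1/2 × 158000 = 18900 + 8200 + 79000 = 106100
Fund B = 4/25 × 59000 + 19/100 × 162000 + 13/20 × 81000 = 9440 + 30780 + 52650 = 92870

Fund A ($106,100)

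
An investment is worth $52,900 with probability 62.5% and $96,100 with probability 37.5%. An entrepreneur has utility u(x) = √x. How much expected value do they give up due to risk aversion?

E[u] = 0.625·√52900 + 0.375·√96100 = 0.625·230 + 0.375·310 = 260
CE = (260)² = 67600
Risk premium = EV − CE = 69100 − 67600 = 1500

$1,500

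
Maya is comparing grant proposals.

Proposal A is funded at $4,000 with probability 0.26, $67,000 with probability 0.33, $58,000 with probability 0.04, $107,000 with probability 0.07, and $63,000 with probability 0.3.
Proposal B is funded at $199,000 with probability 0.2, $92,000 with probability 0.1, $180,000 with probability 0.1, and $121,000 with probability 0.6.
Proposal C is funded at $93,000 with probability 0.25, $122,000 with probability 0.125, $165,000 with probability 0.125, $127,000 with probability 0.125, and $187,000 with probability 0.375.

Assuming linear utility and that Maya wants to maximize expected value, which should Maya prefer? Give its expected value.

Proposal C ($145,125)

Proposal A = 0.26 × 4000 + 0.33 × 67000 + 0.04 × 58000 + 0.07 × 107000 + 0.3 × 63000 = 1040 + 22110 + 2320 + 7490 + 18900 = 51860
Proposal B = 0.2 × 199000 + 0.1 × 92000 + 0.1 × 180000 + 0.6 × 121000 = 39800 + 9200 + 18000 + 72600 = 139600
Proposal C = 0.25 × 93000 + 0.125 × 122000 + 0.125 × 165000 + 0.125 × 127000 + 0.375 × 187000 = 23250 + 15250 + 20625 + 15875 + 70125 = 145125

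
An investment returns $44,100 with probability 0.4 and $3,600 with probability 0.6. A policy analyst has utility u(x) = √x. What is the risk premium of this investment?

E[u] = 0.4·√44100 + 0.6·√3600 = 0.4·210 + 0.6·60 = 120
CE = (120)² = 14400
Risk premium = EV − CE = 19800 − 14400 = 5400

$5,400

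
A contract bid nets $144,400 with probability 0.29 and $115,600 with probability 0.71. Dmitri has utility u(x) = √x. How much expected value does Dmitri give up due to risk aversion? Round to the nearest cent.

$329.44

E[u] = 0.29·√144400 + 0.71·√115600 = 0.29·380 + 0.71·340 = 351.6
CE = (351.6)² = 123622.56
Risk premium = EV − CE = 123952 − 123622.56 = 329.44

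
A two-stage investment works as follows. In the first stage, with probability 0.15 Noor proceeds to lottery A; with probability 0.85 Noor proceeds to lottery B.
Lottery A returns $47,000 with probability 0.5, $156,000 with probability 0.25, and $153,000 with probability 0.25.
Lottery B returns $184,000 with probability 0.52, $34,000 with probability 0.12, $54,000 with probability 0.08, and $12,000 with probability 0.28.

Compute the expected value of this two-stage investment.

$106,436.50

EV(A) = 0.5 × 47000 + 0.25 × 156000 + 0.25 × 153000 = 23500 + 39000 + 38250 = 100750
EV(B) = 0.52 × 184000 + 0.12 × 34000 + 0.08 × 54000 + 0.28 × 12000 = 95680 + 4080 + 4320 + 3360 = 107440
Overall = 0.15 × 100750 + 0.85 × 107440 = 15112.5 + 91324 = 106436.5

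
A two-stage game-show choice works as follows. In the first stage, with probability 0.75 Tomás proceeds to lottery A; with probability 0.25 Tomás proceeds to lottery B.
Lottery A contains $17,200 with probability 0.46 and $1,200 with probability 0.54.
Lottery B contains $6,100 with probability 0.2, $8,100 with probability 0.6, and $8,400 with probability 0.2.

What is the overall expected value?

EV(A) = 0.46 × 17200 + 0.54 × 1200 = 7912 + 648 = 8560
EV(B) = 0.2 × 6100 + 0.6 × 8100 + 0.2 × 8400 = 1220 + 4860 + 1680 = 7760
Overall = 0.75 × 8560 + 0.25 × 7760 = 6420 + 1940 = 8360

$8,360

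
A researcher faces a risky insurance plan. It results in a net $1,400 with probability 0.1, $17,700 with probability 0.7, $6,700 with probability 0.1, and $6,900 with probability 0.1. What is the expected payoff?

EV = 0.1 × 1400 + 0.7 × 17700 + 0.1 × 6700 + 0.1 × 6900 = 140 + 12390 + 670 + 690 = 13890

$13,890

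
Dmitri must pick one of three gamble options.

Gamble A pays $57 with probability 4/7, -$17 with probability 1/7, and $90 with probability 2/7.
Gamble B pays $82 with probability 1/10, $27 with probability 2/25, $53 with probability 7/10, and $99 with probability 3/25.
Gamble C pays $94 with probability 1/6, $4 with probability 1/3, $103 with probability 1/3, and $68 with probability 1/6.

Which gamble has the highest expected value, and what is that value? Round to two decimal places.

Gamble C ($62.67)

Gamble A = 4/7 × 57 + 1/7 × (-17) + 2/7 × 90 = 32.5714 − 2.4286 + 25.7143 = 55.8571
Gamble B = 1/10 × 82 + 2/25 × 27 + 7/10 × 53 + 3/25 × 99 = 8.2 + 2.16 + 37.1 + 11.88 = 59.34
Gamble C = 1/6 × 94 + 1/3 × 4 + 1/3 × 103 + 1/6 × 68 = 15.6667 + 1.3333 + 34.3333 + 11.3333 = 62.6667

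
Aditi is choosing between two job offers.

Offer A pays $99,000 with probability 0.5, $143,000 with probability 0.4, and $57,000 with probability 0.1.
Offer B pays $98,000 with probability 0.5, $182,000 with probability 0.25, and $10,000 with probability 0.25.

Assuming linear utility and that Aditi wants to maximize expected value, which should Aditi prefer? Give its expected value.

Offer A = 0.5 × 99000 + 0.4 × 143000 + 0.1 × 57000 = 49500 + 57200 + 5700 = 112400
Offer B = 0.5 × 98000 + 0.25 × 182000 + 0.25 × 10000 = 49000 + 45500 + 2500 = 97000

Offer A ($112,400)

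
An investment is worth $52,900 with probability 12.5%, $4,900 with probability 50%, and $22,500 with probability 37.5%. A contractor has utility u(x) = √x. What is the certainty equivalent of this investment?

$14,400

E[u] = 0.125·√52900 + 0.5·√4900 + 0.375·√22500 = 0.125·230 + 0.5·70 + 0.375·150 = 120
CE = (120)² = 14400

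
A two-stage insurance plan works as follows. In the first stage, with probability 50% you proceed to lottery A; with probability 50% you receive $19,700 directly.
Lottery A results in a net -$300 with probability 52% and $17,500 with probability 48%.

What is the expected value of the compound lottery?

$13,972

EV(A) = 0.52 × (-300) + 0.48 × 17500 = -156 + 8400 = 8244
Branch B: 19700 (certain)
Overall = 0.5 × 8244 + 0.5 × 19700 = 4122 + 9850 = 13972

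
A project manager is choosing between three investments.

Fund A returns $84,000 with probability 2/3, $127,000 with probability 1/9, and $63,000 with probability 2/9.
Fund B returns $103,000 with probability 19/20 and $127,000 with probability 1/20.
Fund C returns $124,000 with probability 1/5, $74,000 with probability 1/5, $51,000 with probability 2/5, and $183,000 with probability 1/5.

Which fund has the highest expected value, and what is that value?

Fund A = 2/3 × 84000 + 1/9 × 127000 + 2/9 × 63000 = 56000 + 14111.1111 + 14000 = 84111.1111
Fund B = 19/20 × 103000 + 1/20 × 127000 = 97850 + 6350 = 104200
Fund C = 1/5 × 124000 + 1/5 × 74000 + 2/5 × 51000 + 1/5 × 183000 = 24800 + 14800 + 20400 + 36600 = 96600

Fund B ($104,200)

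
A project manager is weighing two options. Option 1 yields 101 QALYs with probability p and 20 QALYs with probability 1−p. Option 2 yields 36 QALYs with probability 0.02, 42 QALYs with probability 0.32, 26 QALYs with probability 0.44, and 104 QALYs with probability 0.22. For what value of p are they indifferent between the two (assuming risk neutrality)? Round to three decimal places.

p = 0.352

EV(Option 2) = 0.02 × 36 + 0.32 × 42 + 0.44 × 26 + 0.22 × 104 = 0.72 + 13.44 + 11.44 + 22.88 = 48.48
p·101 + (1−p)·20 = 48.48
81p + 20 = 48.48
p = (48.48 − 20) / 81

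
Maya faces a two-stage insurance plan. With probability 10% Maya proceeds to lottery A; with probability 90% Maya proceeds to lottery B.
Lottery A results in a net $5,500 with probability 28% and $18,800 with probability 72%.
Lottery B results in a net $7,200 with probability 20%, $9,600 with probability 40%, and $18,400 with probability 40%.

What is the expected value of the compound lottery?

$12,883.60

EV(A) = 0.28 × 5500 + 0.72 × 18800 = 1540 + 13536 = 15076
EV(B) = 0.2 × 7200 + 0.4 × 9600 + 0.4 × 18400 = 1440 + 3840 + 7360 = 12640
Overall = 0.1 × 15076 + 0.9 × 12640 = 1507.6 + 11376 = 12883.6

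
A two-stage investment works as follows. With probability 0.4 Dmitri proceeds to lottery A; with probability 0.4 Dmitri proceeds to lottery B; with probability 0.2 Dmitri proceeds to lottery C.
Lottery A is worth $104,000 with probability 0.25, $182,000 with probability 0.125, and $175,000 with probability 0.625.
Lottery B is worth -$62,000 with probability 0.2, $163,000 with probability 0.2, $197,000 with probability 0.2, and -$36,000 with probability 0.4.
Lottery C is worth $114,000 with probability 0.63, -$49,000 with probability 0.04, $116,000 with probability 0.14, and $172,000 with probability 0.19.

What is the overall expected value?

$105,086

EV(A) = 0.25 × 104000 + 0.125 × 182000 + 0.625 × 175000 = 26000 + 22750 + 109375 = 158125
EV(B) = 0.2 × (-62000) + 0.2 × 163000 + 0.2 × 197000 + 0.4 × (-36000) = -12400 + 32600 + 39400 − 14400 = 45200
EV(C) = 0.63 × 114000 + 0.04 × (-49000) + 0.14 × 116000 + 0.19 × 172000 = 71820 − 1960 + 16240 + 32680 = 118780
Overall = 0.4 × 158125 + 0.4 × 45200 + 0.2 × 118780 = 63250 + 18080 + 23756 = 105086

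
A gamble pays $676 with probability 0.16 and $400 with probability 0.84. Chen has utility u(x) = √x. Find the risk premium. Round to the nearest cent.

E[u] = 0.16·√676 + 0.84·√400 = 0.16·26 + 0.84·20 = 20.96
CE = (20.96)² = 439.3216
Risk premium = EV − CE = 444.16 − 439.3216 = 4.8384

$4.84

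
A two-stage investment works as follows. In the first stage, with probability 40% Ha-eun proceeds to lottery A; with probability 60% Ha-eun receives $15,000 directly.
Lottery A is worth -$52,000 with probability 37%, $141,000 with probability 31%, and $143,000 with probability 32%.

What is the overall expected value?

$37,092

EV(A) = 0.37 × (-52000) + 0.31 × 141000 + 0.32 × 143000 = -19240 + 43710 + 45760 = 70230
Branch B: 15000 (certain)
Overall = 0.4 × 70230 + 0.6 × 15000 = 28092 + 9000 = 37092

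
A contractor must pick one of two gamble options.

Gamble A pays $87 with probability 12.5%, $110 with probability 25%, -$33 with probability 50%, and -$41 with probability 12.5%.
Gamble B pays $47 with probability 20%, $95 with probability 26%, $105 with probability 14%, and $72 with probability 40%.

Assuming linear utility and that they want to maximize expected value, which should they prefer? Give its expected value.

Gamble B ($77.60)

Gamble A = 0.125 × 87 + 0.25 × 110 + 0.5 × (-33) + 0.125 × (-41) = 10.875 + 27.5 − 16.5 − 5.125 = 16.75
Gamble B = 0.2 × 47 + 0.26 × 95 + 0.14 × 105 + 0.4 × 72 = 9.4 + 24.7 + 14.7 + 28.8 = 77.6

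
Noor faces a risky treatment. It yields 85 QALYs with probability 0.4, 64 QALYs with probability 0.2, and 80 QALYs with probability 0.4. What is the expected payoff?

78.8 QALYs

EV = 0.4 × 85 + 0.2 × 64 + 0.4 × 80 = 34 + 12.8 + 32 = 78.8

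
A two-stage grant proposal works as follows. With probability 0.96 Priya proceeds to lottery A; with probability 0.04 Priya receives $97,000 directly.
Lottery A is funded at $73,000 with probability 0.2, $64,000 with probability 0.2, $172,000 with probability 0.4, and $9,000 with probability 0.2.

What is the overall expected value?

EV(A) = 0.2 × 73000 + 0.2 × 64000 + 0.4 × 172000 + 0.2 × 9000 = 14600 + 12800 + 68800 + 1800 = 98000
Branch B: 97000 (certain)
Overall = 0.96 × 98000 + 0.04 × 97000 = 94080 + 3880 = 97960

$97,960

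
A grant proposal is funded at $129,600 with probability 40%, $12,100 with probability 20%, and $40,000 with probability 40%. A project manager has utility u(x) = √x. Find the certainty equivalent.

$60,516

E[u] = 0.4·√129600 + 0.2·√12100 + 0.4·√40000 = 0.4·360 + 0.2·110 + 0.4·200 = 246
CE = (246)² = 60516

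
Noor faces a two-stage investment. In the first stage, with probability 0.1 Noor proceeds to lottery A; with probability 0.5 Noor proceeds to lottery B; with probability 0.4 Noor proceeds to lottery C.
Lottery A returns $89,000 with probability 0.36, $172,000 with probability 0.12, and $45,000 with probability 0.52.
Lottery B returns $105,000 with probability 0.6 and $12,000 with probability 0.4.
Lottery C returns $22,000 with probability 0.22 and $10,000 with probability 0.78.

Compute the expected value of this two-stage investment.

$46,564

EV(A) = 0.36 × 89000 + 0.12 × 172000 + 0.52 × 45000 = 32040 + 20640 + 23400 = 76080
EV(B) = 0.6 × 105000 + 0.4 × 12000 = 63000 + 4800 = 67800
EV(C) = 0.22 × 22000 + 0.78 × 10000 = 4840 + 7800 = 12640
Overall = 0.1 × 76080 + 0.5 × 67800 + 0.4 × 12640 = 7608 + 33900 + 5056 = 46564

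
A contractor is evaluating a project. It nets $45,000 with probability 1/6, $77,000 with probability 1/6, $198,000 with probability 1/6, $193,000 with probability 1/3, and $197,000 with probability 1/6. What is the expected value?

$150,500

EV = 1/6 × 45000 + 1/6 × 77000 + 1/6 × 198000 + 1/3 × 193000 + 1/6 × 197000 = 7500 + 12833.3333 + 33000 + 64333.3333 + 32833.3333 = 150500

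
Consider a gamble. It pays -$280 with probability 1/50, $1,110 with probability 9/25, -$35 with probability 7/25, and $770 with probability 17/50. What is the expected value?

$646

EV = 1/50 × (-280) + 9/25 × 1110 + 7/25 × (-35) + 17/50 × 770 = -5.6 + 399.6 − 9.8 + 261.8 = 646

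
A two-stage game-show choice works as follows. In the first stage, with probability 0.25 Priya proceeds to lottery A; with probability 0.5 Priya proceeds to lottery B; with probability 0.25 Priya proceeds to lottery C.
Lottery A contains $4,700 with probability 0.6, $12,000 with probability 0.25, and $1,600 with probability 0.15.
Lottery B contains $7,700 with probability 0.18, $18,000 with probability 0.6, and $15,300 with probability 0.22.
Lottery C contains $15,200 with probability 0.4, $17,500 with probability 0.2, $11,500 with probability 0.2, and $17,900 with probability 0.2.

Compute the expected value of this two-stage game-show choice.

EV(A) = 0.6 × 4700 + 0.25 × 12000 + 0.15 × 1600 = 2820 + 3000 + 240 = 6060
EV(B) = 0.18 × 7700 + 0.6 × 18000 + 0.22 × 15300 = 1386 + 10800 + 3366 = 15552
EV(C) = 0.4 × 15200 + 0.2 × 17500 + 0.2 × 11500 + 0.2 × 17900 = 6080 + 3500 + 2300 + 3580 = 15460
Overall = 0.25 × 6060 + 0.5 × 15552 + 0.25 × 15460 = 1515 + 7776 + 3865 = 13156

$13,156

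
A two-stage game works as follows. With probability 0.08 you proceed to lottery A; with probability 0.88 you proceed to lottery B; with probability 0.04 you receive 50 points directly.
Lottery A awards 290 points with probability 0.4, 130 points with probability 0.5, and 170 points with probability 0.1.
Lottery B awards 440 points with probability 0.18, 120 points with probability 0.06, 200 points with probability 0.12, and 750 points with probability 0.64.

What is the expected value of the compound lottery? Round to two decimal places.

EV(A) = 0.4 × 290 + 0.5 × 130 + 0.1 × 170 = 116 + 65 + 17 = 198
EV(B) = 0.18 × 440 + 0.06 × 120 + 0.12 × 200 + 0.64 × 750 = 79.2 + 7.2 + 24 + 480 = 590.4
Branch C: 50 (certain)
Overall = 0.08 × 198 + 0.88 × 590.4 + 0.04 × 50 = 15.84 + 519.552 + 2 = 537.392

537.39 points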